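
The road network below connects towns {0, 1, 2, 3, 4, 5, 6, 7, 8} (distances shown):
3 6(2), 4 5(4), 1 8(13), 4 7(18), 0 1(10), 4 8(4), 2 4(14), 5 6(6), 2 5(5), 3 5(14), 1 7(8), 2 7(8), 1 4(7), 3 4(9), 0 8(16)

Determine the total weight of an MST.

46

Sort edges by weight, then run Kruskal:
3 6 (2): add — endpoints in different components.
4 5 (4): add — endpoints in different components.
4 8 (4): add — endpoints in different components.
2 5 (5): add — endpoints in different components.
5 6 (6): add — endpoints in different components.
1 4 (7): add — endpoints in different components.
1 7 (8): add — endpoints in different components.
2 7 (8): skip — 2 and 7 already connected.
3 4 (9): skip — 3 and 4 already connected.
0 1 (10): add — endpoints in different components.
MST edges: 3 6, 4 5, 4 8, 2 5, 5 6, 1 4, 1 7, 0 1; total weight 2+4+4+5+6+7+8+10 = 46.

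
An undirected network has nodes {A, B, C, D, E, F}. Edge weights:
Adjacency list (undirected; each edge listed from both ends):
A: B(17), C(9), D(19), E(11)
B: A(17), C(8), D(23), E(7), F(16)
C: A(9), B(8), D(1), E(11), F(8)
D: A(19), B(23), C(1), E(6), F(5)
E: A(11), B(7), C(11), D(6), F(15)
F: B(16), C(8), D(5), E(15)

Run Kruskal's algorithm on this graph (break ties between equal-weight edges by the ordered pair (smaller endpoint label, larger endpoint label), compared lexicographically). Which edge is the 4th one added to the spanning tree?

Sort edges by weight, then run Kruskal:
C—D (1): add. Components now {A} {B} {C,D} {E} {F}
D—F (5): add. Components now {A} {B} {C,D,F} {E}
D—E (6): add. Components now {A} {B} {C,D,E,F}
B—E (7): add. Components now {A} {B,C,D,E,F}
B—C (8): skip — B and C already connected.
C—F (8): skip — C and F already connected.
A—C (9): add. Components now {A,B,C,D,E,F}
The 4th edge added is B—E.

B-E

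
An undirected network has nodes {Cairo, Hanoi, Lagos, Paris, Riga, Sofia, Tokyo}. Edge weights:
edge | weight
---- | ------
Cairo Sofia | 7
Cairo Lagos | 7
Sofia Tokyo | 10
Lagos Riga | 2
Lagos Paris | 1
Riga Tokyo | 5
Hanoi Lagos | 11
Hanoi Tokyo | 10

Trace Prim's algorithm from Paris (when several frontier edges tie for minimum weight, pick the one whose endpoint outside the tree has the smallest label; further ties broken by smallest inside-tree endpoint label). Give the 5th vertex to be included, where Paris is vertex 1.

Cairo

Prim's algorithm from Paris:
Step 1: frontier [Lagos Paris 1] → take Lagos Paris (1); add Lagos.
Step 2: frontier [Lagos Riga 2, Cairo Lagos 7, Hanoi Lagos 11] → take Lagos Riga (2); add Riga.
Step 3: frontier [Cairo Lagos 7, Hanoi Lagos 11, Riga Tokyo 5] → take Riga Tokyo (5); add Tokyo.
Step 4: frontier [Cairo Lagos 7, Hanoi Lagos 11, Hanoi Tokyo 10, Sofia Tokyo 10] → take Cairo Lagos (7); add Cairo.
Step 5: frontier [Cairo Sofia 7, Hanoi Lagos 11, Hanoi Tokyo 10, Sofia Tokyo 10] → take Cairo Sofia (7); add Sofia.
Step 6: frontier [Hanoi Lagos 11, Hanoi Tokyo 10] → take Hanoi Tokyo (10); add Hanoi.
Vertex order: Paris, Lagos, Riga, Tokyo, Cairo, Sofia, Hanoi. The 5th vertex is Cairo.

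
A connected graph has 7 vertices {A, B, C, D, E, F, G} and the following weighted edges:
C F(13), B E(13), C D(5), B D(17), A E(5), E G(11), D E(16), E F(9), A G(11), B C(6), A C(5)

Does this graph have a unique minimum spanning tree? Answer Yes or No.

No

Kruskal: consider edges lightest-first.
A C (5): add. Components now {A,C} {B} {D} {E} {F} {G}
A E (5): add. Components now {A,C,E} {B} {D} {F} {G}
C D (5): add. Components now {A,C,D,E} {B} {F} {G}
B C (6): add. Components now {A,B,C,D,E} {F} {G}
E F (9): add. Components now {A,B,C,D,E,F} {G}
A G (11): add. Components now {A,B,C,D,E,F,G}
Non-tree edge E G has weight 11, equal to the heaviest edge on its tree cycle — swapping gives another MST of the same weight. Not unique.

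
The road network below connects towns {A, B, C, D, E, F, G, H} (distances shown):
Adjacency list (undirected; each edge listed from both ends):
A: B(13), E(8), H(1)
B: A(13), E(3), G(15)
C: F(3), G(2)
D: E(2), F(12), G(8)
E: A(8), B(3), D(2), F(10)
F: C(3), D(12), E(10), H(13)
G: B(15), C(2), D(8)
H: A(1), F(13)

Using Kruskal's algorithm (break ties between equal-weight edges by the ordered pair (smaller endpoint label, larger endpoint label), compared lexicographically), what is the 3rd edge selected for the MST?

Kruskal: consider edges lightest-first.
A–H (1): add — endpoints in different components.
C–G (2): add — endpoints in different components.
D–E (2): add — endpoints in different components.
B–E (3): add — endpoints in different components.
C–F (3): add — endpoints in different components.
A–E (8): add — endpoints in different components.
D–G (8): add — endpoints in different components.
The 3rd edge added is D–E.

D-E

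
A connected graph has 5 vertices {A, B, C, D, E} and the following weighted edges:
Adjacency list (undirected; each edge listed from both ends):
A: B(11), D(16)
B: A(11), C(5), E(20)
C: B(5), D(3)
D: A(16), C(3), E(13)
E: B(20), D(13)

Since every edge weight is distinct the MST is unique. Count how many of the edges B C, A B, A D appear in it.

Kruskal: consider edges lightest-first.
C D (3): add. Components now {A} {B} {C,D} {E}
B C (5): add. Components now {A} {B,C,D} {E}
A B (11): add. Components now {A,B,C,D} {E}
D E (13): add. Components now {A,B,C,D,E}
MST edge set: {C D, B C, A B, D E}.
Of the listed edges, {B C, A B} are in the MST → 2.

2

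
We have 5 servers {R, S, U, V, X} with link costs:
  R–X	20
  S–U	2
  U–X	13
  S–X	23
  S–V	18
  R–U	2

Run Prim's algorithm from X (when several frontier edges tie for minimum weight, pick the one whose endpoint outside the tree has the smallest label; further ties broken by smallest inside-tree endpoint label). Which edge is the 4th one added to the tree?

S-V

Grow the tree from X using Prim:
Step 1: cheapest edge leaving the tree is U–X (13); add U.
Step 2: cheapest edge leaving the tree is R–U (2); add R.
Step 3: cheapest edge leaving the tree is S–U (2); add S.
Step 4: cheapest edge leaving the tree is S–V (18); add V.
The 4th edge added is S–V.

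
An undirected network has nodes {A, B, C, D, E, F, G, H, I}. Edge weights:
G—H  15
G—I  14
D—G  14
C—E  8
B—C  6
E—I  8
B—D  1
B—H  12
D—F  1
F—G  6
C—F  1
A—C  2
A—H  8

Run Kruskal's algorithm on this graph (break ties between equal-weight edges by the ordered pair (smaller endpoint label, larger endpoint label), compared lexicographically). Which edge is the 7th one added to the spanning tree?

C-E

Kruskal: consider edges lightest-first.
B—D (1): add — endpoints in different components.
C—F (1): add — endpoints in different components.
D—F (1): add — endpoints in different components.
A—C (2): add — endpoints in different components.
B—C (6): skip — B and C already connected.
F—G (6): add — endpoints in different components.
A—H (8): add — endpoints in different components.
C—E (8): add — endpoints in different components.
E—I (8): add — endpoints in different components.
The 7th edge added is C—E.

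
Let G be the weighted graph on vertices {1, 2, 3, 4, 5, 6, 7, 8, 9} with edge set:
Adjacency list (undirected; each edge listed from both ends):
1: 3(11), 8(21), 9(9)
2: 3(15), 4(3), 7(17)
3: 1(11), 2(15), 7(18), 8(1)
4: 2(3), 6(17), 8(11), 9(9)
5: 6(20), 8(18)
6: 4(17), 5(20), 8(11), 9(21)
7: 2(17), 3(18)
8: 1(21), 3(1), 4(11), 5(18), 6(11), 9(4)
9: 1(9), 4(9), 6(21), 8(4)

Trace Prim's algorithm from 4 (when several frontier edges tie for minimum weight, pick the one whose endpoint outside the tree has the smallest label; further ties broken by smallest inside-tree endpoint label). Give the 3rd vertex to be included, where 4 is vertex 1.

9

Prim, starting at 4.
Step 1: cheapest edge leaving the tree is 2-4 (3); add 2.
Step 2: cheapest edge leaving the tree is 4-9 (9); add 9.
Step 3: cheapest edge leaving the tree is 8-9 (4); add 8.
Step 4: cheapest edge leaving the tree is 3-8 (1); add 3.
Step 5: cheapest edge leaving the tree is 1-9 (9); add 1.
Step 6: cheapest edge leaving the tree is 6-8 (11); add 6.
Step 7: cheapest edge leaving the tree is 2-7 (17); add 7.
Step 8: cheapest edge leaving the tree is 5-8 (18); add 5.
Vertex order: 4, 2, 9, 8, 3, 1, 6, 7, 5. The 3rd vertex is 9.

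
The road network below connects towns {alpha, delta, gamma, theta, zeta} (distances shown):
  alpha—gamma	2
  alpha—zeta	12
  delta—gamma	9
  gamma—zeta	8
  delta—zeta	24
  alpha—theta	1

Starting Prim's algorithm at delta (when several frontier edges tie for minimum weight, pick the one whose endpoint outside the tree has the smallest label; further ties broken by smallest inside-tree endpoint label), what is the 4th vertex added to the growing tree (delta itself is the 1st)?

theta

Prim's algorithm from delta:
Step 1: frontier [delta—gamma 9, delta—zeta 24] → take delta—gamma (9); add gamma.
Step 2: frontier [delta—zeta 24, alpha—gamma 2, gamma—zeta 8] → take alpha—gamma (2); add alpha.
Step 3: frontier [alpha—theta 1, alpha—zeta 12, delta—zeta 24, gamma—zeta 8] → take alpha—theta (1); add theta.
Step 4: frontier [alpha—zeta 12, delta—zeta 24, gamma—zeta 8] → take gamma—zeta (8); add zeta.
Vertex order: delta, gamma, alpha, theta, zeta. The 4th vertex is theta.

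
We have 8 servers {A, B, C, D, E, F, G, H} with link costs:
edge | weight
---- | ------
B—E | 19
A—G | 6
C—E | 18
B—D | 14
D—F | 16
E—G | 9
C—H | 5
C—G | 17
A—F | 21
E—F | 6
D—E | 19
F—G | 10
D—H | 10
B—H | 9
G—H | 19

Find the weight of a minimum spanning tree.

61

Prim's algorithm from E:
Step 1: cheapest edge leaving the tree is E—F (6); add F.
Step 2: cheapest edge leaving the tree is E—G (9); add G.
Step 3: cheapest edge leaving the tree is A—G (6); add A.
Step 4: cheapest edge leaving the tree is D—F (16); add D.
Step 5: cheapest edge leaving the tree is D—H (10); add H.
Step 6: cheapest edge leaving the tree is C—H (5); add C.
Step 7: cheapest edge leaving the tree is B—H (9); add B.
MST edges: E—F, E—G, A—G, D—F, D—H, C—H, B—H; total weight 6+9+6+16+10+5+9 = 61.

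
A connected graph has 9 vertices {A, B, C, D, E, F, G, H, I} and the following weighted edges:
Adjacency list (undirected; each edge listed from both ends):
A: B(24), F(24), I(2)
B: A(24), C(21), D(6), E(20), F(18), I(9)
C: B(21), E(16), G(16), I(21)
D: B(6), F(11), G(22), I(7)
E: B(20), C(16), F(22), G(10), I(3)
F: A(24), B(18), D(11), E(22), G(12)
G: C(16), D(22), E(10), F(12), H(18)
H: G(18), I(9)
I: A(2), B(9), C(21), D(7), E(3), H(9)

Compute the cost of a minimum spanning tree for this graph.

Grow the tree from B using Prim:
Step 1: cheapest edge leaving the tree is B D (6); add D.
Step 2: cheapest edge leaving the tree is D I (7); add I.
Step 3: cheapest edge leaving the tree is A I (2); add A.
Step 4: cheapest edge leaving the tree is E I (3); add E.
Step 5: cheapest edge leaving the tree is H I (9); add H.
Step 6: cheapest edge leaving the tree is E G (10); add G.
Step 7: cheapest edge leaving the tree is D F (11); add F.
Step 8: cheapest edge leaving the tree is C E (16); add C.
MST edges: B D, D I, A I, E I, H I, E G, D F, C E; total weight 6+7+2+3+9+10+11+16 = 64.

64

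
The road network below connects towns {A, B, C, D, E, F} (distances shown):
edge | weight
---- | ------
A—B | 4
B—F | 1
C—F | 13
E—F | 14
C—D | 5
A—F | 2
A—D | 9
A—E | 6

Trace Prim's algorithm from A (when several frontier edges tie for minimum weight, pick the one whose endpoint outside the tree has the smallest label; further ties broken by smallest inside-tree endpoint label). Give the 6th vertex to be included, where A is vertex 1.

C

Prim, starting at A.
Step 1: frontier [A—F 2, A—B 4, A—E 6, A—D 9] → take A—F (2); add F.
Step 2: frontier [A—B 4, A—E 6, A—D 9, B—F 1, C—F 13, E—F 14] → take B—F (1); add B.
Step 3: frontier [A—E 6, A—D 9, C—F 13, E—F 14] → take A—E (6); add E.
Step 4: frontier [A—D 9, C—F 13] → take A—D (9); add D.
Step 5: frontier [C—D 5, C—F 13] → take C—D (5); add C.
Vertex order: A, F, B, E, D, C. The 6th vertex is C.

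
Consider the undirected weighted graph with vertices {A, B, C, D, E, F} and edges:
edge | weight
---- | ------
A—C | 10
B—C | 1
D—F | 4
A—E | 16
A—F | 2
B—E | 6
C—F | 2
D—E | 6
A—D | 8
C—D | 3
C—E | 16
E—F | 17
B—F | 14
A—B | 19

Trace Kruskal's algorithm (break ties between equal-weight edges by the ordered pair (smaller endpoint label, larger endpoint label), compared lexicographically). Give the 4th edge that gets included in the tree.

Kruskal: consider edges lightest-first.
B—C (1): add. Components now {A} {B,C} {D} {E} {F}
A—F (2): add. Components now {A,F} {B,C} {D} {E}
C—F (2): add. Components now {A,B,C,F} {D} {E}
C—D (3): add. Components now {A,B,C,D,F} {E}
D—F (4): skip — D and F already connected.
B—E (6): add. Components now {A,B,C,D,E,F}
The 4th edge added is C—D.

C-D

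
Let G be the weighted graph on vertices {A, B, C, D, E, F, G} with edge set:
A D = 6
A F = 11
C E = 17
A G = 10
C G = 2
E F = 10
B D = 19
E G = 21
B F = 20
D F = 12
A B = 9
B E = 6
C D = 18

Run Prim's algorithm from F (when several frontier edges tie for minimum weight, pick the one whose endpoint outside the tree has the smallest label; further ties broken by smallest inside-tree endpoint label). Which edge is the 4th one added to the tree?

Prim, starting at F.
Step 1: cheapest edge leaving the tree is E F (10); add E.
Step 2: cheapest edge leaving the tree is B E (6); add B.
Step 3: cheapest edge leaving the tree is A B (9); add A.
Step 4: cheapest edge leaving the tree is A D (6); add D.
Step 5: cheapest edge leaving the tree is A G (10); add G.
Step 6: cheapest edge leaving the tree is C G (2); add C.
The 4th edge added is A D.

A-D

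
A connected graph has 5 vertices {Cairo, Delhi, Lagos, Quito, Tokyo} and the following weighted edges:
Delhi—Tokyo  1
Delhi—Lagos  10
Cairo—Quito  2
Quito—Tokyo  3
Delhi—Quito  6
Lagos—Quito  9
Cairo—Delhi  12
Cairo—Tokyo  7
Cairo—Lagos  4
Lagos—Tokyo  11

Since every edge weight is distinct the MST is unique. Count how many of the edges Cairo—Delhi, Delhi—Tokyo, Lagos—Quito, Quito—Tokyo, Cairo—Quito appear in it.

Sort edges by weight, then run Kruskal:
Delhi—Tokyo (1): add. Components now {Quito} {Delhi,Tokyo} {Lagos} {Cairo}
Cairo—Quito (2): add. Components now {Cairo,Quito} {Delhi,Tokyo} {Lagos}
Quito—Tokyo (3): add. Components now {Cairo,Delhi,Quito,Tokyo} {Lagos}
Cairo—Lagos (4): add. Components now {Cairo,Delhi,Lagos,Quito,Tokyo}
MST edge set: {Delhi—Tokyo, Cairo—Quito, Quito—Tokyo, Cairo—Lagos}.
Of the listed edges, {Delhi—Tokyo, Quito—Tokyo, Cairo—Quito} are in the MST → 3.

3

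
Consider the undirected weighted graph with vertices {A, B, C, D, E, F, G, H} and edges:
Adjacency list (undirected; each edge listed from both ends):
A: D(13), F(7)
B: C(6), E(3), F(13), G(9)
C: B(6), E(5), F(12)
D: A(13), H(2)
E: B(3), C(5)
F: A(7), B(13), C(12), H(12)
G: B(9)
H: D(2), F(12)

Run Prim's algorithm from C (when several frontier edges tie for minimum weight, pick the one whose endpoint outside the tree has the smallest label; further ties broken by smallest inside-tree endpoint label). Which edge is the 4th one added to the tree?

C-F

Grow the tree from C using Prim:
Step 1: cheapest edge leaving the tree is C E (5); add E.
Step 2: cheapest edge leaving the tree is B E (3); add B.
Step 3: cheapest edge leaving the tree is B G (9); add G.
Step 4: cheapest edge leaving the tree is C F (12); add F.
Step 5: cheapest edge leaving the tree is A F (7); add A.
Step 6: cheapest edge leaving the tree is F H (12); add H.
Step 7: cheapest edge leaving the tree is D H (2); add D.
The 4th edge added is C F.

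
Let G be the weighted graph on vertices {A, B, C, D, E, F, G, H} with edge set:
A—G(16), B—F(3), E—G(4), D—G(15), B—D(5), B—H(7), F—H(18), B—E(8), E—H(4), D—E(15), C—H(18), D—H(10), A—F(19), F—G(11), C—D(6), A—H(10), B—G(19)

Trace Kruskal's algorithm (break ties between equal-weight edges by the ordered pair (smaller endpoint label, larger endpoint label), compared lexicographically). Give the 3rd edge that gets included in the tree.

Kruskal's algorithm — process edges by increasing weight (ties by edge label):
B—F (3): add — endpoints in different components.
E—G (4): add — endpoints in different components.
E—H (4): add — endpoints in different components.
B—D (5): add — endpoints in different components.
C—D (6): add — endpoints in different components.
B—H (7): add — endpoints in different components.
B—E (8): skip — B and E already connected.
A—H (10): add — endpoints in different components.
The 3rd edge added is E—H.

E-H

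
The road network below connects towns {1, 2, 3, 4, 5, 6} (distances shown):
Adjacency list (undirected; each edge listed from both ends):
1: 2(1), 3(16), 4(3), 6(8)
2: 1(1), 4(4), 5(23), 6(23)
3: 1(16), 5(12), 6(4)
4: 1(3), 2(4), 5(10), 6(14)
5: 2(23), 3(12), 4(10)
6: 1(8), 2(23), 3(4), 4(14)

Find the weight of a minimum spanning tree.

26

Prim, starting at 5.
Step 1: frontier [4-5 10, 3-5 12, 2-5 23] → take 4-5 (10); add 4.
Step 2: frontier [1-4 3, 2-4 4, 4-6 14, 3-5 12, 2-5 23] → take 1-4 (3); add 1.
Step 3: frontier [1-2 1, 1-6 8, 1-3 16, 2-4 4, 4-6 14, 3-5 12, 2-5 23] → take 1-2 (1); add 2.
Step 4: frontier [1-6 8, 1-3 16, 2-6 23, 4-6 14, 3-5 12] → take 1-6 (8); add 6.
Step 5: frontier [1-3 16, 3-5 12, 3-6 4] → take 3-6 (4); add 3.
MST edges: 4-5, 1-4, 1-2, 1-6, 3-6; total weight 10+3+1+8+4 = 26.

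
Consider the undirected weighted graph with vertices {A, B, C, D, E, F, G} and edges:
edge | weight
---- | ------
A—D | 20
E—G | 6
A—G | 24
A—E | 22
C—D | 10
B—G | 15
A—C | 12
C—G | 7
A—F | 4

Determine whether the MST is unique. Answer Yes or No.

Kruskal: consider edges lightest-first.
A—F (4): add. Components now {A,F} {B} {C} {D} {E} {G}
E—G (6): add. Components now {A,F} {B} {C} {D} {E,G}
C—G (7): add. Components now {A,F} {B} {C,E,G} {D}
C—D (10): add. Components now {A,F} {B} {C,D,E,G}
A—C (12): add. Components now {A,C,D,E,F,G} {B}
B—G (15): add. Components now {A,B,C,D,E,F,G}
Every non-tree edge has weight strictly greater than the heaviest edge on the tree path between its endpoints, so the MST is unique.

Yes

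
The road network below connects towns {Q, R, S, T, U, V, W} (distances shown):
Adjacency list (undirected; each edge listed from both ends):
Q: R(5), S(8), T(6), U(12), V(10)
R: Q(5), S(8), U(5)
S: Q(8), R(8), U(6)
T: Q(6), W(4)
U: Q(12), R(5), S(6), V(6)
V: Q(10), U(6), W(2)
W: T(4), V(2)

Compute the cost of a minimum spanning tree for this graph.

28

Prim, starting at V.
Step 1: cheapest edge leaving the tree is V–W (2); add W.
Step 2: cheapest edge leaving the tree is T–W (4); add T.
Step 3: cheapest edge leaving the tree is Q–T (6); add Q.
Step 4: cheapest edge leaving the tree is Q–R (5); add R.
Step 5: cheapest edge leaving the tree is R–U (5); add U.
Step 6: cheapest edge leaving the tree is S–U (6); add S.
MST edges: V–W, T–W, Q–T, Q–R, R–U, S–U; total weight 2+4+6+5+5+6 = 28.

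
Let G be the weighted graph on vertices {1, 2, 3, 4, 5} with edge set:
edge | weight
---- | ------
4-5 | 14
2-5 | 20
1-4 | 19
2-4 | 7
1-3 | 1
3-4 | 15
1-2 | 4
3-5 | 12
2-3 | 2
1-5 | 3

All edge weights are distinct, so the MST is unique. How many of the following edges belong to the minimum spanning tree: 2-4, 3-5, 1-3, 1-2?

2

Kruskal: consider edges lightest-first.
1-3 (1): add. Components now {1,3} {2} {4} {5}
2-3 (2): add. Components now {1,2,3} {4} {5}
1-5 (3): add. Components now {1,2,3,5} {4}
1-2 (4): skip — 1 and 2 already connected.
2-4 (7): add. Components now {1,2,3,4,5}
MST edge set: {1-3, 2-3, 1-5, 2-4}.
Of the listed edges, {2-4, 1-3} are in the MST → 2.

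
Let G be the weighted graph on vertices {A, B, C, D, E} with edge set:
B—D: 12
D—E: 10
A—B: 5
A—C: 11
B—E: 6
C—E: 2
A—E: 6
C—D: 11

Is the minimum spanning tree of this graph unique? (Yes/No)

No

Sort edges by weight, then run Kruskal:
C—E (2): add — endpoints in different components.
A—B (5): add — endpoints in different components.
A—E (6): add — endpoints in different components.
B—E (6): skip — B and E already connected.
D—E (10): add — endpoints in different components.
Non-tree edge B—E has weight 6, equal to the heaviest edge on its tree cycle — swapping gives another MST of the same weight. Not unique.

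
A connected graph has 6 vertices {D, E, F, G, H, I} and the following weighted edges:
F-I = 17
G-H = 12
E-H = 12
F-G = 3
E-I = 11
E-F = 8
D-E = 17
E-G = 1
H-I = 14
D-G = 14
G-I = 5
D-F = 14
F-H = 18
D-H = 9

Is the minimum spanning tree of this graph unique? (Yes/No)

Kruskal's algorithm — process edges by increasing weight (ties by edge label):
E-G (1): add — endpoints in different components.
F-G (3): add — endpoints in different components.
G-I (5): add — endpoints in different components.
E-F (8): skip — E and F already connected.
D-H (9): add — endpoints in different components.
E-I (11): skip — E and I already connected.
E-H (12): add — endpoints in different components.
Non-tree edge G-H has weight 12, equal to the heaviest edge on its tree cycle — swapping gives another MST of the same weight. Not unique.

No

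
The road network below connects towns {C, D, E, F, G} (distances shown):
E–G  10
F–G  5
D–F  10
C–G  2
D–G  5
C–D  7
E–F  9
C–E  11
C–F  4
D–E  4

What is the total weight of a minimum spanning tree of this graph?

15

Kruskal's algorithm — process edges by increasing weight (ties by edge label):
C–G (2): add — endpoints in different components.
C–F (4): add — endpoints in different components.
D–E (4): add — endpoints in different components.
D–G (5): add — endpoints in different components.
MST edges: C–G, C–F, D–E, D–G; total weight 2+4+4+5 = 15.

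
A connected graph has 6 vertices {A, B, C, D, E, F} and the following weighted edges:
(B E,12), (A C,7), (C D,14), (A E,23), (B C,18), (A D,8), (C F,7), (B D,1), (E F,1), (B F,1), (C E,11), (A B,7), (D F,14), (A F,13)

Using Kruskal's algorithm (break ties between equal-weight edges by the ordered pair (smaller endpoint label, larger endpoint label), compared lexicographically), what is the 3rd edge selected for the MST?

Sort edges by weight, then run Kruskal:
B D (1): add. Components now {A} {B,D} {C} {E} {F}
B F (1): add. Components now {A} {B,D,F} {C} {E}
E F (1): add. Components now {A} {B,D,E,F} {C}
A B (7): add. Components now {A,B,D,E,F} {C}
A C (7): add. Components now {A,B,C,D,E,F}
The 3rd edge added is E F.

E-F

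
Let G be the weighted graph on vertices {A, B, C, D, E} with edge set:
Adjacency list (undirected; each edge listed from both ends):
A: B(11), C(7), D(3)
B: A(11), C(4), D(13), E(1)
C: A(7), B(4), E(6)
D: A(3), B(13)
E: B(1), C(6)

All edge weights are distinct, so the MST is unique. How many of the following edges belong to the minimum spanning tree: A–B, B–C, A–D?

Kruskal's algorithm — process edges by increasing weight (ties by edge label):
B–E (1): add — endpoints in different components.
A–D (3): add — endpoints in different components.
B–C (4): add — endpoints in different components.
C–E (6): skip — C and E already connected.
A–C (7): add — endpoints in different components.
MST edge set: {B–E, A–D, B–C, A–C}.
Of the listed edges, {B–C, A–D} are in the MST → 2.

2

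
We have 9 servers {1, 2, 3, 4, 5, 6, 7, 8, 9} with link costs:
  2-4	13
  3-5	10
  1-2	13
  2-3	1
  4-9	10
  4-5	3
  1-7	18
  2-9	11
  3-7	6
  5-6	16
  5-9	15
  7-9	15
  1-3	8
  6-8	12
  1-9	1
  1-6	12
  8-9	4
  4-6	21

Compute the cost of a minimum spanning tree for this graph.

45

Prim's algorithm from 5:
Step 1: cheapest edge leaving the tree is 4-5 (3); add 4.
Step 2: cheapest edge leaving the tree is 3-5 (10); add 3.
Step 3: cheapest edge leaving the tree is 2-3 (1); add 2.
Step 4: cheapest edge leaving the tree is 3-7 (6); add 7.
Step 5: cheapest edge leaving the tree is 1-3 (8); add 1.
Step 6: cheapest edge leaving the tree is 1-9 (1); add 9.
Step 7: cheapest edge leaving the tree is 8-9 (4); add 8.
Step 8: cheapest edge leaving the tree is 1-6 (12); add 6.
MST edges: 4-5, 3-5, 2-3, 3-7, 1-3, 1-9, 8-9, 1-6; total weight 3+10+1+6+8+1+4+12 = 45.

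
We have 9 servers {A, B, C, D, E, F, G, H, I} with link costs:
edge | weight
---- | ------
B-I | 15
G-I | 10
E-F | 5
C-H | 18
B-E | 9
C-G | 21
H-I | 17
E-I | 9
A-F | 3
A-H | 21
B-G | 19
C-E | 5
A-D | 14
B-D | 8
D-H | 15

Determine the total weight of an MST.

64

Kruskal: consider edges lightest-first.
A-F (3): add — endpoints in different components.
C-E (5): add — endpoints in different components.
E-F (5): add — endpoints in different components.
B-D (8): add — endpoints in different components.
B-E (9): add — endpoints in different components.
E-I (9): add — endpoints in different components.
G-I (10): add — endpoints in different components.
A-D (14): skip — A and D already connected.
B-I (15): skip — B and I already connected.
D-H (15): add — endpoints in different components.
MST edges: A-F, C-E, E-F, B-D, B-E, E-I, G-I, D-H; total weight 3+5+5+8+9+9+10+15 = 64.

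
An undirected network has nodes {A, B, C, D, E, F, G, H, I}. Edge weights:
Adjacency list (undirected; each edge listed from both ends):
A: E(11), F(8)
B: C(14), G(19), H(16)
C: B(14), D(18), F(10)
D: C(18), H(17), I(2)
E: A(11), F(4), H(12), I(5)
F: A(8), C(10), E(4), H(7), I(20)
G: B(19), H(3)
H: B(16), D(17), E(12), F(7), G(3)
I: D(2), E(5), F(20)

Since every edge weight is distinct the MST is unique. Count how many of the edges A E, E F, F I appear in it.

Kruskal: consider edges lightest-first.
D I (2): add — endpoints in different components.
G H (3): add — endpoints in different components.
E F (4): add — endpoints in different components.
E I (5): add — endpoints in different components.
F H (7): add — endpoints in different components.
A F (8): add — endpoints in different components.
C F (10): add — endpoints in different components.
A E (11): skip — A and E already connected.
E H (12): skip — E and H already connected.
B C (14): add — endpoints in different components.
MST edge set: {D I, G H, E F, E I, F H, A F, C F, B C}.
Of the listed edges, {E F} are in the MST → 1.

1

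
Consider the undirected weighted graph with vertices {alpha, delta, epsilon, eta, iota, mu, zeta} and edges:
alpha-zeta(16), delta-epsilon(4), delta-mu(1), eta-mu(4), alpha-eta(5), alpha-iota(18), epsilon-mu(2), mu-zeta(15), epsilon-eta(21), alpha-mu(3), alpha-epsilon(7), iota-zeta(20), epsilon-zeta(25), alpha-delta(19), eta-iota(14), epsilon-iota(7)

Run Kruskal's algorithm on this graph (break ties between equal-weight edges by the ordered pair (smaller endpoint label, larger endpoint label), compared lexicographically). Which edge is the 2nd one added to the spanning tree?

Sort edges by weight, then run Kruskal:
delta-mu (1): add — endpoints in different components.
epsilon-mu (2): add — endpoints in different components.
alpha-mu (3): add — endpoints in different components.
delta-epsilon (4): skip — epsilon and delta already connected.
eta-mu (4): add — endpoints in different components.
alpha-eta (5): skip — alpha and eta already connected.
alpha-epsilon (7): skip — epsilon and alpha already connected.
epsilon-iota (7): add — endpoints in different components.
eta-iota (14): skip — eta and iota already connected.
mu-zeta (15): add — endpoints in different components.
The 2nd edge added is epsilon-mu.

epsilon-mu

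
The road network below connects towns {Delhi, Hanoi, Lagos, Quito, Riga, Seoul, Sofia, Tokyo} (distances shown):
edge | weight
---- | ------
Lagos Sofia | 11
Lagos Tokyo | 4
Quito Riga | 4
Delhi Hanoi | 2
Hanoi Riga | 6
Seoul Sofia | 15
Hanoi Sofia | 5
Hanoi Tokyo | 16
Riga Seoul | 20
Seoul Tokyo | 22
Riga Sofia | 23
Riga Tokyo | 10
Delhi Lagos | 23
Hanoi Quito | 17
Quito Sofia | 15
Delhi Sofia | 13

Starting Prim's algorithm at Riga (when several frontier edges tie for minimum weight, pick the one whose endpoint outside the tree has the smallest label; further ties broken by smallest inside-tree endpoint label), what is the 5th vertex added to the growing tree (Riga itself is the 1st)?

Prim, starting at Riga.
Step 1: cheapest edge leaving the tree is Quito Riga (4); add Quito.
Step 2: cheapest edge leaving the tree is Hanoi Riga (6); add Hanoi.
Step 3: cheapest edge leaving the tree is Delhi Hanoi (2); add Delhi.
Step 4: cheapest edge leaving the tree is Hanoi Sofia (5); add Sofia.
Step 5: cheapest edge leaving the tree is Riga Tokyo (10); add Tokyo.
Step 6: cheapest edge leaving the tree is Lagos Tokyo (4); add Lagos.
Step 7: cheapest edge leaving the tree is Seoul Sofia (15); add Seoul.
Vertex order: Riga, Quito, Hanoi, Delhi, Sofia, Tokyo, Lagos, Seoul. The 5th vertex is Sofia.

Sofia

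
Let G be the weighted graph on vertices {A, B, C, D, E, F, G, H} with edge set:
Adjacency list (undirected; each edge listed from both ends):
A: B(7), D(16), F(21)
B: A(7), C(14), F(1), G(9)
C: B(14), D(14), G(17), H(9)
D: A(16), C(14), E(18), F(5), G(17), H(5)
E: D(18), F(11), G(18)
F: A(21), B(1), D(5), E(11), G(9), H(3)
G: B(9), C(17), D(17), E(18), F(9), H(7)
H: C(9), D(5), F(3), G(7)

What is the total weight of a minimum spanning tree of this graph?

43

Prim's algorithm from A:
Step 1: cheapest edge leaving the tree is A–B (7); add B.
Step 2: cheapest edge leaving the tree is B–F (1); add F.
Step 3: cheapest edge leaving the tree is F–H (3); add H.
Step 4: cheapest edge leaving the tree is D–F (5); add D.
Step 5: cheapest edge leaving the tree is G–H (7); add G.
Step 6: cheapest edge leaving the tree is C–H (9); add C.
Step 7: cheapest edge leaving the tree is E–F (11); add E.
MST edges: A–B, B–F, F–H, D–F, G–H, C–H, E–F; total weight 7+1+3+5+7+9+11 = 43.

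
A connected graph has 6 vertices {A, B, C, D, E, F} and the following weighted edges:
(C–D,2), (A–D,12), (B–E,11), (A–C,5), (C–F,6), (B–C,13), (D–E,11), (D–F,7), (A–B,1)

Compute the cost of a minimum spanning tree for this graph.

25

Grow the tree from E using Prim:
Step 1: frontier [B–E 11, D–E 11] → take B–E (11); add B.
Step 2: frontier [A–B 1, B–C 13, D–E 11] → take A–B (1); add A.
Step 3: frontier [A–C 5, A–D 12, B–C 13, D–E 11] → take A–C (5); add C.
Step 4: frontier [A–D 12, C–D 2, C–F 6, D–E 11] → take C–D (2); add D.
Step 5: frontier [C–F 6, D–F 7] → take C–F (6); add F.
MST edges: B–E, A–B, A–C, C–D, C–F; total weight 11+1+5+2+6 = 25.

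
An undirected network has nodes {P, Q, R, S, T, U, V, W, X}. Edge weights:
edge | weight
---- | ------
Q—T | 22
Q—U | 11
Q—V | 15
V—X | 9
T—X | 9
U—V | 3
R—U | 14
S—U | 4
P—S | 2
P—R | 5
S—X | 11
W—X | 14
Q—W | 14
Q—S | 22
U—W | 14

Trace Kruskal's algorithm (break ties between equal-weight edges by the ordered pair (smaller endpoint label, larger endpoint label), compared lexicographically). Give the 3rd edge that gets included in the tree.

Kruskal's algorithm — process edges by increasing weight (ties by edge label):
P—S (2): add — endpoints in different components.
U—V (3): add — endpoints in different components.
S—U (4): add — endpoints in different components.
P—R (5): add — endpoints in different components.
T—X (9): add — endpoints in different components.
V—X (9): add — endpoints in different components.
Q—U (11): add — endpoints in different components.
S—X (11): skip — X and S already connected.
Q—W (14): add — endpoints in different components.
The 3rd edge added is S—U.

S-U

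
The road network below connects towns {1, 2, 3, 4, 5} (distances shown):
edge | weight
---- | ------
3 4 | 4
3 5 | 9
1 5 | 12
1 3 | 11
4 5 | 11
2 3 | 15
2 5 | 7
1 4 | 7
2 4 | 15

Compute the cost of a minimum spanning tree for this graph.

27

Kruskal: consider edges lightest-first.
3 4 (4): add — endpoints in different components.
1 4 (7): add — endpoints in different components.
2 5 (7): add — endpoints in different components.
3 5 (9): add — endpoints in different components.
MST edges: 3 4, 1 4, 2 5, 3 5; total weight 4+7+7+9 = 27.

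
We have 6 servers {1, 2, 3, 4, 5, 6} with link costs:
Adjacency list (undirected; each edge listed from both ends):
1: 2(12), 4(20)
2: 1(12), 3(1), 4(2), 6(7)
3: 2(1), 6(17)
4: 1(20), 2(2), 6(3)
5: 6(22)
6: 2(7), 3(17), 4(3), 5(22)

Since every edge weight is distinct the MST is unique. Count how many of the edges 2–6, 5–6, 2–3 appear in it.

Sort edges by weight, then run Kruskal:
2–3 (1): add — endpoints in different components.
2–4 (2): add — endpoints in different components.
4–6 (3): add — endpoints in different components.
2–6 (7): skip — 2 and 6 already connected.
1–2 (12): add — endpoints in different components.
3–6 (17): skip — 3 and 6 already connected.
1–4 (20): skip — 1 and 4 already connected.
5–6 (22): add — endpoints in different components.
MST edge set: {2–3, 2–4, 4–6, 1–2, 5–6}.
Of the listed edges, {5–6, 2–3} are in the MST → 2.

2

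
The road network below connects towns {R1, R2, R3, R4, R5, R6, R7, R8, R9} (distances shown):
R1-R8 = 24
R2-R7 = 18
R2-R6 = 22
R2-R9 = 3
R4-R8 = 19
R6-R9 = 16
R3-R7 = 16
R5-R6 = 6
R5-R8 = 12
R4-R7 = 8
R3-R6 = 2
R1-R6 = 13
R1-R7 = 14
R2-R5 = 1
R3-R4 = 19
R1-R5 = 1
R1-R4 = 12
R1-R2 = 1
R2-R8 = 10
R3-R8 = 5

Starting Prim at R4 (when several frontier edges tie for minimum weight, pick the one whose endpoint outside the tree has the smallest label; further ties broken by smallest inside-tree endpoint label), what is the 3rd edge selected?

R1-R2

Prim, starting at R4.
Step 1: cheapest edge leaving the tree is R4-R7 (8); add R7.
Step 2: cheapest edge leaving the tree is R1-R4 (12); add R1.
Step 3: cheapest edge leaving the tree is R1-R2 (1); add R2.
Step 4: cheapest edge leaving the tree is R1-R5 (1); add R5.
Step 5: cheapest edge leaving the tree is R2-R9 (3); add R9.
Step 6: cheapest edge leaving the tree is R5-R6 (6); add R6.
Step 7: cheapest edge leaving the tree is R3-R6 (2); add R3.
Step 8: cheapest edge leaving the tree is R3-R8 (5); add R8.
The 3rd edge added is R1-R2.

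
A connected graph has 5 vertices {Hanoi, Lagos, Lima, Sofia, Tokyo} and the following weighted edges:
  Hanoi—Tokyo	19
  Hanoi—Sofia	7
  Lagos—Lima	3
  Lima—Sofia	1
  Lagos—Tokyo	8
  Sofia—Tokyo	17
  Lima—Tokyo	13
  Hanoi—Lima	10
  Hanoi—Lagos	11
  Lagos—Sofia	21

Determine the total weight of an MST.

Grow the tree from Sofia using Prim:
Step 1: cheapest edge leaving the tree is Lima—Sofia (1); add Lima.
Step 2: cheapest edge leaving the tree is Lagos—Lima (3); add Lagos.
Step 3: cheapest edge leaving the tree is Hanoi—Sofia (7); add Hanoi.
Step 4: cheapest edge leaving the tree is Lagos—Tokyo (8); add Tokyo.
MST edges: Lima—Sofia, Lagos—Lima, Hanoi—Sofia, Lagos—Tokyo; total weight 1+3+7+8 = 19.

19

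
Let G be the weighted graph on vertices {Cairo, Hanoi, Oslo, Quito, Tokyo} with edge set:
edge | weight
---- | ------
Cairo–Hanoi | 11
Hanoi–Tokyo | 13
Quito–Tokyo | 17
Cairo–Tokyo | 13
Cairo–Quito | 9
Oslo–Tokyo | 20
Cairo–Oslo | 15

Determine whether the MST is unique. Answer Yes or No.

Kruskal's algorithm — process edges by increasing weight (ties by edge label):
Cairo–Quito (9): add — endpoints in different components.
Cairo–Hanoi (11): add — endpoints in different components.
Cairo–Tokyo (13): add — endpoints in different components.
Hanoi–Tokyo (13): skip — Hanoi and Tokyo already connected.
Cairo–Oslo (15): add — endpoints in different components.
Non-tree edge Hanoi–Tokyo has weight 13, equal to the heaviest edge on its tree cycle — swapping gives another MST of the same weight. Not unique.

No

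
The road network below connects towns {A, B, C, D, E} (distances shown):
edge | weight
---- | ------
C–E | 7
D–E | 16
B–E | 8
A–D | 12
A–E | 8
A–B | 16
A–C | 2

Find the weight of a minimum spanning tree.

Grow the tree from D using Prim:
Step 1: cheapest edge leaving the tree is A–D (12); add A.
Step 2: cheapest edge leaving the tree is A–C (2); add C.
Step 3: cheapest edge leaving the tree is C–E (7); add E.
Step 4: cheapest edge leaving the tree is B–E (8); add B.
MST edges: A–D, A–C, C–E, B–E; total weight 12+2+7+8 = 29.

29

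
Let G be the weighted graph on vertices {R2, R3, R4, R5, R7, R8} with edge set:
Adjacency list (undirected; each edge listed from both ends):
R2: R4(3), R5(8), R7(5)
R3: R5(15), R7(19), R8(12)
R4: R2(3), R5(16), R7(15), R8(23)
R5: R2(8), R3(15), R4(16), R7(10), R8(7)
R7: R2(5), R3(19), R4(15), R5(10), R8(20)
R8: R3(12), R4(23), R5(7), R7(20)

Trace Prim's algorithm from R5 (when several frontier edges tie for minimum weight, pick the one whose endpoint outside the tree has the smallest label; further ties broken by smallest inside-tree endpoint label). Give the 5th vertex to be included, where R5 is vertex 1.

Prim, starting at R5.
Step 1: cheapest edge leaving the tree is R5 R8 (7); add R8.
Step 2: cheapest edge leaving the tree is R2 R5 (8); add R2.
Step 3: cheapest edge leaving the tree is R2 R4 (3); add R4.
Step 4: cheapest edge leaving the tree is R2 R7 (5); add R7.
Step 5: cheapest edge leaving the tree is R3 R8 (12); add R3.
Vertex order: R5, R8, R2, R4, R7, R3. The 5th vertex is R7.

R7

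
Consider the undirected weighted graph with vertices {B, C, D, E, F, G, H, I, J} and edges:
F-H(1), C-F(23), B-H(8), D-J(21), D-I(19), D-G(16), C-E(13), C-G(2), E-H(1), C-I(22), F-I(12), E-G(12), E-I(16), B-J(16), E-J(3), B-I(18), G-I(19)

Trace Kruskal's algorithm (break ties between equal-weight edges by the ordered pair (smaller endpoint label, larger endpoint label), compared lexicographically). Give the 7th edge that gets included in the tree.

Kruskal's algorithm — process edges by increasing weight (ties by edge label):
E-H (1): add — endpoints in different components.
F-H (1): add — endpoints in different components.
C-G (2): add — endpoints in different components.
E-J (3): add — endpoints in different components.
B-H (8): add — endpoints in different components.
E-G (12): add — endpoints in different components.
F-I (12): add — endpoints in different components.
C-E (13): skip — C and E already connected.
B-J (16): skip — B and J already connected.
D-G (16): add — endpoints in different components.
The 7th edge added is F-I.

F-I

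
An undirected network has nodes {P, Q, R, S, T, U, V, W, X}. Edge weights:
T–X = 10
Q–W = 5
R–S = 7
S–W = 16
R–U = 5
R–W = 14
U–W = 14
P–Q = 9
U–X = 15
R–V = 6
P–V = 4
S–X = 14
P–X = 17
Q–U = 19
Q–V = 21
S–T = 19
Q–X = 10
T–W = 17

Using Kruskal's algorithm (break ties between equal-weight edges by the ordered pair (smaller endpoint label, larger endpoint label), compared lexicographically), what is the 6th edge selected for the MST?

P-Q

Sort edges by weight, then run Kruskal:
P–V (4): add — endpoints in different components.
Q–W (5): add — endpoints in different components.
R–U (5): add — endpoints in different components.
R–V (6): add — endpoints in different components.
R–S (7): add — endpoints in different components.
P–Q (9): add — endpoints in different components.
Q–X (10): add — endpoints in different components.
T–X (10): add — endpoints in different components.
The 6th edge added is P–Q.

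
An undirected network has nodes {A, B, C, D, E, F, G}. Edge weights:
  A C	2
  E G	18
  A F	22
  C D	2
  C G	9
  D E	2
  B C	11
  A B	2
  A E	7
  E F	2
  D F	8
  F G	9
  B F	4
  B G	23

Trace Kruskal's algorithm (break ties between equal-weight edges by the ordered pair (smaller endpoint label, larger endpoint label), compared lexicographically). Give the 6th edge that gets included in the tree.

C-G

Sort edges by weight, then run Kruskal:
A B (2): add. Components now {A,B} {C} {D} {E} {F} {G}
A C (2): add. Components now {A,B,C} {D} {E} {F} {G}
C D (2): add. Components now {A,B,C,D} {E} {F} {G}
D E (2): add. Components now {A,B,C,D,E} {F} {G}
E F (2): add. Components now {A,B,C,D,E,F} {G}
B F (4): skip — B and F already connected.
A E (7): skip — A and E already connected.
D F (8): skip — D and F already connected.
C G (9): add. Components now {A,B,C,D,E,F,G}
The 6th edge added is C G.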